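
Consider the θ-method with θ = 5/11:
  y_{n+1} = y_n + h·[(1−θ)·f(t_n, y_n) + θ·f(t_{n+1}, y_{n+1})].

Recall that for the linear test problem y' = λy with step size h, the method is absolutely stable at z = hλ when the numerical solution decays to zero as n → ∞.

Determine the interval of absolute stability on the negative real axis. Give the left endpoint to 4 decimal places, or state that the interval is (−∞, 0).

Test eqn y'=λy, z=hλ:
  y_{n+1} = y_n + z·[6/11·y_n + 5/11·y_{n+1}] ⇒ (1 − 5/11z)y_{n+1} = (1 + 6/11z)y_n
  ⇒ R(z) = (1 + 6/11z)/(1 − 5/11z).

Boundary: |R(x)|=1, x<0.
x=-0.65: |R|=0.4982
R=−1: 1+6/11x = −1+5/11x ⇒ -1/11x=2 ⇒ x=2/(-1/11)=-22.0000
Confirm numerically:
  x=-17.020: |R|=0.94818 <1
  x=-16.881: |R|=0.94634 <1
  x=-15.790: |R|=0.93096 <1
  x=-22.477: |R|=1.00387 >1
  x=-22.196: |R|=1.00161 >1
Interval (-22.0000, 0).

(-22.0000, 0).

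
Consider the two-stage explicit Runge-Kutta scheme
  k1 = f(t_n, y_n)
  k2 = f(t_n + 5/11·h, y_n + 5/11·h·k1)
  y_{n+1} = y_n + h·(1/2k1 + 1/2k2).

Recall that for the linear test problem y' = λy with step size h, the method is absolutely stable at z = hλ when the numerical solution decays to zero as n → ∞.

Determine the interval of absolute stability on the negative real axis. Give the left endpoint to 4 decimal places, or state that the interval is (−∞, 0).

Set f=λy, z=hλ:
  k1=λy_n ⇒ h·k1=z·y_n;  k2=λ(1+5/11z)y_n ⇒ h·k2=z(1+5/11z)y_n
  y_{n+1}/y_n = 1 + 1/2z + 1/2z(1+5/11z) = 1 + z + 5/22z²
  ⇒ R(z) = 1 + z + 5/22z².

Need |R(x)|<1, x<0.
x=-1.48: |R|=0.0178
R=1: x+5/22x²=0 ⇒ x=−22/5=-4.4000; min R=1−1/(4·5/22)=-0.1000>−1
Confirm numerically:
  x=-4.309: |R|=0.91088 <1
  x=-3.243: |R|=0.14724 <1
  x=-2.451: |R|=0.08568 <1
  x=-4.825: |R|=1.46605 >1
  x=-4.657: |R|=1.27201 >1
So |R|<1 on (-4.4000, 0).

(-4.4000, 0).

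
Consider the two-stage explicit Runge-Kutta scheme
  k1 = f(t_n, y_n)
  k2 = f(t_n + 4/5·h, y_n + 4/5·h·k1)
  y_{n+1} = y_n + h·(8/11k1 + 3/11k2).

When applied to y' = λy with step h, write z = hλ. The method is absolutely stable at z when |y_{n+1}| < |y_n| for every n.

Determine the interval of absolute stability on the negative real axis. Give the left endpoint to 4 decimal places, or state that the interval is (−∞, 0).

Set f=λy, z=hλ:
  k1=λy_n ⇒ h·k1=z·y_n;  k2=λ(1+4/5z)y_n ⇒ h·k2=z(1+4/5z)y_n
  y_{n+1}/y_n = 1 + 8/11z + 3/11z(1+4/5z) = 1 + z + 12/55z²
  so R(z) = 1 + z + 12/55z².

Find x<0 with |R(x)|<1.
x=-1.71: |R|=0.0720
R=1: x+12/55x²=0 ⇒ x=−55/12=-4.5833; min R=1−1/(4·12/55)=-0.1458>−1
Confirm numerically:
  x=-4.287: |R|=0.72283 <1
  x=-4.041: |R|=0.52184 <1
  x=-3.119: |R|=0.00351 <1
  x=-3.050: |R|=0.02036 <1
  x=-4.971: |R|=1.42046 >1
  x=-4.651: |R|=1.06867 >1
Stable set (-4.5833, 0).

(-4.5833, 0).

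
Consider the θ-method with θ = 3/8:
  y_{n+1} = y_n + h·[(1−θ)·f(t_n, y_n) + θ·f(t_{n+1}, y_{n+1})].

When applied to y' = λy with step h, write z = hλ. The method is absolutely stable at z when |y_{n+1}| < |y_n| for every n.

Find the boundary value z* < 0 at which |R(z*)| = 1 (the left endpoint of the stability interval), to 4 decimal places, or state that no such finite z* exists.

left endpoint -8.0000.

On y'=λy, z=hλ:
  y_{n+1} = y_n + z·[5/8·y_n + 3/8·y_{n+1}] ⇒ (1 − 3/8z)y_{n+1} = (1 + 5/8z)y_n
  R(z) = (1 + 5/8z)/(1 − 3/8z).

Need |R(x)|<1, x<0.
x=-1.46: |R|=0.0565
R=−1: 1+5/8x = −1+3/8x ⇒ -1/4x=2 ⇒ x=2/(-1/4)=-8.0000
Confirm numerically:
  x=-6.239: |R|=0.86817 <1
  x=-6.185: |R|=0.86330 <1
  x=-5.090: |R|=0.74989 <1
  x=-3.619: |R|=0.53534 <1
  x=-8.412: |R|=1.02479 >1
  x=-8.336: |R|=1.02036 >1
  x=-8.215: |R|=1.01317 >1
So |R|<1 on (-8.0000, 0).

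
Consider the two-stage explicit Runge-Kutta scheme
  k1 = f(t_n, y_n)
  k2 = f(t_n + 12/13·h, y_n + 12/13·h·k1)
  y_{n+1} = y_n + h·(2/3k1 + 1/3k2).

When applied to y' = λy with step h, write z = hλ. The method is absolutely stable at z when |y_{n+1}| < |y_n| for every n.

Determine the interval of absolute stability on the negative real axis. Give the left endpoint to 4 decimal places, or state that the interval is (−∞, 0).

z∈(-3.2500,0).

Test eqn y'=λy, z=hλ:
  k1=λy_n ⇒ h·k1=z·y_n;  k2=λ(1+12/13z)y_n ⇒ h·k2=z(1+12/13z)y_n
  y_{n+1}/y_n = 1 + 2/3z + 1/3z(1+12/13z) = 1 + z + 4/13z²
  so R(z) = 1 + z + 4/13z².

Find x<0 with |R(x)|<1.
x=-0.84: |R|=0.3771
R=1: x+4/13x²=0 ⇒ x=−13/4=-3.2500; min R=1−1/(4·4/13)=0.1875>−1
Confirm numerically:
  x=-3.223: |R|=0.97322 <1
  x=-2.802: |R|=0.61376 <1
  x=-2.642: |R|=0.50574 <1
  x=-1.616: |R|=0.18752 <1
  x=-3.753: |R|=1.58085 >1
  x=-3.596: |R|=1.38284 >1
  x=-3.468: |R|=1.23262 >1
Stable set (-3.2500, 0).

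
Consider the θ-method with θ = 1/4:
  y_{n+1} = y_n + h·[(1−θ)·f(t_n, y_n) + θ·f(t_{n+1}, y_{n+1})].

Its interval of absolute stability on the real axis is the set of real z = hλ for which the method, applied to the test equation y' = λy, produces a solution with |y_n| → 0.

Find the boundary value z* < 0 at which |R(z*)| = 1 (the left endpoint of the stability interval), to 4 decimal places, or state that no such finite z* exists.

Test eqn y'=λy, z=hλ:
  y_{n+1} = y_n + z·[3/4·y_n + 1/4·y_{n+1}] ⇒ (1 − 1/4z)y_{n+1} = (1 + 3/4z)y_n
  R(z) = (1 + 3/4z)/(1 − 1/4z).

Solve |R(x)|<1 on ℝ⁻.
x=-0.87: |R|=0.2854
R=−1: 1+3/4x = −1+1/4x ⇒ -1/2x=2 ⇒ x=2/(-1/2)=-4.0000
Confirm numerically:
  x=-3.184: |R|=0.77283 <1
  x=-2.886: |R|=0.67644 <1
  x=-2.773: |R|=0.63768 <1
  x=-1.608: |R|=0.14693 <1
  x=-4.310: |R|=1.07461 >1
  x=-4.281: |R|=1.06787 >1
Stable set (-4.0000, 0).

z* = -4.0000.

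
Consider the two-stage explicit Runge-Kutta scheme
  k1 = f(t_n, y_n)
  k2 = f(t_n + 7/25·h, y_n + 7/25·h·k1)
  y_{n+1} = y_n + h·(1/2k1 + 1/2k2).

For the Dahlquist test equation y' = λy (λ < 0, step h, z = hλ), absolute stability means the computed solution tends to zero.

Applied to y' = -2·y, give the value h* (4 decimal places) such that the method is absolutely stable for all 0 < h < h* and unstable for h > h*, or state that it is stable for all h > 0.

With y'=λy (z=hλ):
  k1=λy_n ⇒ h·k1=z·y_n;  k2=λ(1+7/25z)y_n ⇒ h·k2=z(1+7/25z)y_n
  y_{n+1}/y_n = 1 + 1/2z + 1/2z(1+7/25z) = 1 + z + 7/50z²
  ⇒ R(z) = 1 + z + 7/50z².

Find x<0 with |R(x)|<1.
x=-1.48: |R|=0.1733
R=1: x+7/50x²=0 ⇒ x=−50/7=-7.1429; min R=1−1/(4·7/50)=-0.7857>−1
Confirm numerically:
  x=-3.912: |R|=0.76948 <1
  x=-3.176: |R|=0.76382 <1
  x=-2.991: |R|=0.73855 <1
  x=-7.394: |R|=1.25997 >1
  x=-7.180: |R|=1.03734 >1
So |R|<1 on (-7.1429, 0).

(-7.1429,0); λ=-2 ⇒ h* = (50/7)/2 = 3.5714.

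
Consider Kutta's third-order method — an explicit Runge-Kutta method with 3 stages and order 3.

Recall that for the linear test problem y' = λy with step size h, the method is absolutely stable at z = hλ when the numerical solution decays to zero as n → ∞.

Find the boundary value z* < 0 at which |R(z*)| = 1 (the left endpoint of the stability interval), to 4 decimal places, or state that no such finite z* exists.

Test eqn y'=λy, z=hλ:
  order 3, 3-stage ⇒ R(z)=1+z+z^2/2+z^3/6
  (e.g. R(-1.65)=-0.03744, |R|=0.03744)

Boundary: |R(x)|=1, x<0.
x=-1.65: |R|=0.0374
|R(-2.73)|=1.3946 |R(-1.76)|=0.1198 |R(-0.75)|=0.4609
Bisect:
  x_lo=-3.0066 |R|=2.0165  x_hi=-0.1242 |R|=0.8832
  mid=-1.56537 |R|=0.02053 →hi
  mid=-2.28598 |R|=0.66410 →hi
  mid=-2.64628 |R|=1.23345 →lo
  mid=-2.46613 |R|=0.92498 →hi
  mid=-2.55621 |R|=1.07290 →lo
  mid=-2.51117 |R|=0.99741 →hi
  mid=-2.53369 |R|=1.03477 →lo
  mid=-2.52243 |R|=1.01599 →lo
  mid=-2.51680 |R|=1.00668 →lo
  ...
  [-2.51275,-2.51258] ⇒ x*=-2.5127
Stable set (-2.5127, 0).

left endpoint -2.5127.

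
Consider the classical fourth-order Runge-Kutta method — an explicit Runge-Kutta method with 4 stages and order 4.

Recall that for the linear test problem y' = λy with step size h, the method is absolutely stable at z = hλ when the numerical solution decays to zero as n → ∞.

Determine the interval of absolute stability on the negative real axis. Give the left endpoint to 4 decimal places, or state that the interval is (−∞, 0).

z∈(-2.7853,0).

Test eqn y'=λy, z=hλ:
  order 4, 4-stage ⇒ R(z)=1+z+z^2/2+z^3/6+z^4/24
  (e.g. R(-0.71)=0.49299, |R|=0.49299)

Need |R(x)|<1, x<0.
x=-0.71: |R|=0.4930
|R(-2.23)|=0.4386 |R(-1.06)|=0.3559 |R(-0.7)|=0.4978
Bisect:
  x_lo=-3.6145 |R|=3.1594  x_hi=-0.3811 |R|=0.6831
  mid=-1.99783 |R|=0.33261 →hi
  mid=-2.80618 |R|=1.03194 →lo
  mid=-2.40200 |R|=0.56005 →hi
  mid=-2.60409 |R|=0.75945 →hi
  mid=-2.70513 |R|=0.88572 →hi
  mid=-2.75565 |R|=0.95622 →hi
  mid=-2.78091 |R|=0.99342 →hi
  ...
  [-2.78545,-2.78526] ⇒ x*=-2.7853
Stable set (-2.7853, 0).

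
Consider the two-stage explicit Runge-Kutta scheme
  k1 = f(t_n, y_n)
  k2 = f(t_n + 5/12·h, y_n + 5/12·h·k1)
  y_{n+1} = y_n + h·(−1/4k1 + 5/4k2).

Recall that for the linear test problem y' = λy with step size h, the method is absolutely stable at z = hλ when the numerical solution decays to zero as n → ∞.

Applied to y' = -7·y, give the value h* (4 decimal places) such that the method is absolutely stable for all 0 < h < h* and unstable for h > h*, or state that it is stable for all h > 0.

(-1.9200,0); λ=-7 ⇒ h* = (48/25)/7 = 0.2743.

On y'=λy, z=hλ:
  k1=λy_n ⇒ h·k1=z·y_n;  k2=λ(1+5/12z)y_n ⇒ h·k2=z(1+5/12z)y_n
  y_{n+1}/y_n = 1 − 1/4z + 5/4z(1+5/12z) = 1 + z + 25/48z²
  ⇒ R(z) = 1 + z + 25/48z².

Find x<0 with |R(x)|<1.
x=-0.83: |R|=0.5288
R=1: x+25/48x²=0 ⇒ x=−48/25=-1.9200; min R=1−1/(4·25/48)=0.5200>−1
Confirm numerically:
  x=-1.701: |R|=0.80598 <1
  x=-1.208: |R|=0.55203 <1
  x=-0.995: |R|=0.52064 <1
  x=-2.391: |R|=1.58654 >1
  x=-2.338: |R|=1.50900 >1
  x=-2.068: |R|=1.15941 >1
Stable set (-1.9200, 0).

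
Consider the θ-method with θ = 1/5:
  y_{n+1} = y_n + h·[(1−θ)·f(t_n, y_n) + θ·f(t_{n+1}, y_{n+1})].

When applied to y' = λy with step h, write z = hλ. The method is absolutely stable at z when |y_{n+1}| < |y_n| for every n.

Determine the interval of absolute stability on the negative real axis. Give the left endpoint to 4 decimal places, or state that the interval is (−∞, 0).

Set f=λy, z=hλ:
  y_{n+1} = y_n + z·[4/5·y_n + 1/5·y_{n+1}] ⇒ (1 − 1/5z)y_{n+1} = (1 + 4/5z)y_n
  Hence R(z) = (1 + 4/5z)/(1 − 1/5z).

Solve |R(x)|<1 on ℝ⁻.
x=-0.47: |R|=0.5704
R=−1: 1+4/5x = −1+1/5x ⇒ -3/5x=2 ⇒ x=2/(-3/5)=-3.3333
Confirm numerically:
  x=-3.283: |R|=0.98177 <1
  x=-2.853: |R|=0.81650 <1
  x=-2.157: |R|=0.50692 <1
  x=-3.693: |R|=1.12412 >1
  x=-3.405: |R|=1.02558 >1
Stable set (-3.3333, 0).

z∈(-3.3333,0).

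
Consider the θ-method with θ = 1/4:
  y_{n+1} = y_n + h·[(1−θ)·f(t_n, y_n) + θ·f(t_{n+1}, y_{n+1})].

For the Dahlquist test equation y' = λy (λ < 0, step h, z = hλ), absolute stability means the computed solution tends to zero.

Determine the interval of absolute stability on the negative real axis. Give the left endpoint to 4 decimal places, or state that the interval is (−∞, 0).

With y'=λy (z=hλ):
  y_{n+1} = y_n + z·[3/4·y_n + 1/4·y_{n+1}] ⇒ (1 − 1/4z)y_{n+1} = (1 + 3/4z)y_n
  Hence R(z) = (1 + 3/4z)/(1 − 1/4z).

Need |R(x)|<1, x<0.
x=-0.75: |R|=0.3684
R=−1: 1+3/4x = −1+1/4x ⇒ -1/2x=2 ⇒ x=2/(-1/2)=-4.0000
Confirm numerically:
  x=-3.449: |R|=0.85206 <1
  x=-2.611: |R|=0.57979 <1
  x=-2.095: |R|=0.37490 <1
  x=-4.526: |R|=1.12339 >1
  x=-4.506: |R|=1.11897 >1
  x=-4.208: |R|=1.05068 >1
So |R|<1 on (-4.0000, 0).

(-4.0000, 0).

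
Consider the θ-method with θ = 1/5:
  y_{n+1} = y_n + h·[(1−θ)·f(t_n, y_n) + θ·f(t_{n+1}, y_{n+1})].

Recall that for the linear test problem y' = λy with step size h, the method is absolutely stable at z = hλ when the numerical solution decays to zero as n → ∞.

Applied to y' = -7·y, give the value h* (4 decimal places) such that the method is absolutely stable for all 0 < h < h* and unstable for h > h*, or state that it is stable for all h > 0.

Set f=λy, z=hλ:
  y_{n+1} = y_n + z·[4/5·y_n + 1/5·y_{n+1}] ⇒ (1 − 1/5z)y_{n+1} = (1 + 4/5z)y_n
  so R(z) = (1 + 4/5z)/(1 − 1/5z).

Need |R(x)|<1, x<0.
x=-0.32: |R|=0.6992
R=−1: 1+4/5x = −1+1/5x ⇒ -3/5x=2 ⇒ x=2/(-3/5)=-3.3333
Confirm numerically:
  x=-2.410: |R|=0.62618 <1
  x=-2.362: |R|=0.60418 <1
  x=-2.000: |R|=0.42857 <1
  x=-1.492: |R|=0.14911 <1
  x=-3.780: |R|=1.15262 >1
  x=-3.760: |R|=1.14612 >1
So |R|<1 on (-3.3333, 0).

(-3.3333,0); λ=-7 ⇒ h* = (10/3)/7 = 0.4762.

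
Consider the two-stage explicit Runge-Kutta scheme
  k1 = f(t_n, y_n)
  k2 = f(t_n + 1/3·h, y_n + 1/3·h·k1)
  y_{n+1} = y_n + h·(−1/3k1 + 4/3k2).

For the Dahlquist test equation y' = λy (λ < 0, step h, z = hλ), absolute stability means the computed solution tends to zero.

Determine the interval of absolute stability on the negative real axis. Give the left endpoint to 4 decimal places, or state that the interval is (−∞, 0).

On y'=λy, z=hλ:
  k1=λy_n ⇒ h·k1=z·y_n;  k2=λ(1+1/3z)y_n ⇒ h·k2=z(1+1/3z)y_n
  y_{n+1}/y_n = 1 − 1/3z + 4/3z(1+1/3z) = 1 + z + 4/9z²
  so R(z) = 1 + z + 4/9z².

Need |R(x)|<1, x<0.
x=-0.98: |R|=0.4468
R=1: x+4/9x²=0 ⇒ x=−9/4=-2.2500; min R=1−1/(4·4/9)=0.4375>−1
Confirm numerically:
  x=-2.121: |R|=0.87840 <1
  x=-1.393: |R|=0.46942 <1
  x=-1.363: |R|=0.46268 <1
  x=-0.955: |R|=0.45034 <1
  x=-2.458: |R|=1.22723 >1
  x=-2.304: |R|=1.05530 >1
So |R|<1 on (-2.2500, 0).

(-2.2500, 0).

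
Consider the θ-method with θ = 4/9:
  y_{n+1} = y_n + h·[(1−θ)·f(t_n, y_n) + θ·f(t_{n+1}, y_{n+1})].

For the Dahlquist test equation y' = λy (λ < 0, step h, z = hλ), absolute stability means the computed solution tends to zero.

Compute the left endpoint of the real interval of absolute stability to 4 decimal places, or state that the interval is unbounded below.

Set f=λy, z=hλ:
  y_{n+1} = y_n + z·[5/9·y_n + 4/9·y_{n+1}] ⇒ (1 − 4/9z)y_{n+1} = (1 + 5/9z)y_n
  ⇒ R(z) = (1 + 5/9z)/(1 − 4/9z).

Boundary: |R(x)|=1, x<0.
x=-1.7: |R|=0.0316
R=−1: 1+5/9x = −1+4/9x ⇒ -1/9x=2 ⇒ x=2/(-1/9)=-18.0000
Confirm numerically:
  x=-12.062: |R|=0.89628 <1
  x=-11.707: |R|=0.88728 <1
  x=-9.791: |R|=0.82956 <1
  x=-9.523: |R|=0.81999 <1
  x=-18.530: |R|=1.00638 >1
  x=-18.313: |R|=1.00381 >1
  x=-18.033: |R|=1.00041 >1
Interval (-18.0000, 0).

z* = -18.0000.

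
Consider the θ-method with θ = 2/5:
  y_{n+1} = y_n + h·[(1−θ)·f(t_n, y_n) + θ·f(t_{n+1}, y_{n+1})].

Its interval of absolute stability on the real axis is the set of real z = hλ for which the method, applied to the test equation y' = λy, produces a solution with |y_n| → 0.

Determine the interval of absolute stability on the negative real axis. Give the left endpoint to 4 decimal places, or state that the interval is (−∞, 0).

z∈(-10.0000,0).

Set f=λy, z=hλ:
  y_{n+1} = y_n + z·[3/5·y_n + 2/5·y_{n+1}] ⇒ (1 − 2/5z)y_{n+1} = (1 + 3/5z)y_n
  Hence R(z) = (1 + 3/5z)/(1 − 2/5z).

Boundary: |R(x)|=1, x<0.
x=-1.79: |R|=0.0431
R=−1: 1+3/5x = −1+2/5x ⇒ -1/5x=2 ⇒ x=2/(-1/5)=-10.0000
Confirm numerically:
  x=-8.351: |R|=0.92402 <1
  x=-5.611: |R|=0.72944 <1
  x=-5.423: |R|=0.71116 <1
  x=-4.886: |R|=0.65380 <1
  x=-10.583: |R|=1.02228 >1
  x=-10.114: |R|=1.00452 >1
Stable set (-10.0000, 0).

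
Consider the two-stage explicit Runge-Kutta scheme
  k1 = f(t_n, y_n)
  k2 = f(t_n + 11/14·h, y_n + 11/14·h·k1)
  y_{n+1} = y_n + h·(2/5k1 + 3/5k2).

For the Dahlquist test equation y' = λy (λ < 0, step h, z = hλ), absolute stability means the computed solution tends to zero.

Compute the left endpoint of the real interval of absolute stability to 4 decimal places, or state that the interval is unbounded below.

z* = -2.1212.

On y'=λy, z=hλ:
  k1=λy_n ⇒ h·k1=z·y_n;  k2=λ(1+11/14z)y_n ⇒ h·k2=z(1+11/14z)y_n
  y_{n+1}/y_n = 1 + 2/5z + 3/5z(1+11/14z) = 1 + z + 33/70z²
  Hence R(z) = 1 + z + 33/70z².

Solve |R(x)|<1 on ℝ⁻.
x=-0.52: |R|=0.6075
R=1: x+33/70x²=0 ⇒ x=−70/33=-2.1212; min R=1−1/(4·33/70)=0.4697>−1
Confirm numerically:
  x=-1.917: |R|=0.81545 <1
  x=-1.564: |R|=0.58916 <1
  x=-0.863: |R|=0.48811 <1
  x=-2.553: |R|=1.51968 >1
  x=-2.368: |R|=1.27550 >1
  x=-2.264: |R|=1.15240 >1
Interval (-2.1212, 0).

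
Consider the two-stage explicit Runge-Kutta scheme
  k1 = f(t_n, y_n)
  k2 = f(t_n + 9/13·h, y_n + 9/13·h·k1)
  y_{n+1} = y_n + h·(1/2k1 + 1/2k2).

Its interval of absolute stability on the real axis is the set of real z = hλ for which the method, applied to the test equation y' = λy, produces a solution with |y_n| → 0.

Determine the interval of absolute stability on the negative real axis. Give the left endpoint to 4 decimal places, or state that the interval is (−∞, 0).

(-2.8889, 0).

On y'=λy, z=hλ:
  k1=λy_n ⇒ h·k1=z·y_n;  k2=λ(1+9/13z)y_n ⇒ h·k2=z(1+9/13z)y_n
  y_{n+1}/y_n = 1 + 1/2z + 1/2z(1+9/13z) = 1 + z + 9/26z²
  R(z) = 1 + z + 9/26z².

Solve |R(x)|<1 on ℝ⁻.
x=-1.21: |R|=0.2968
R=1: x+9/26x²=0 ⇒ x=−26/9=-2.8889; min R=1−1/(4·9/26)=0.2778>−1
Confirm numerically:
  x=-2.675: |R|=0.80195 <1
  x=-2.137: |R|=0.44380 <1
  x=-1.472: |R|=0.27804 <1
  x=-1.284: |R|=0.28669 <1
  x=-3.379: |R|=1.57326 >1
  x=-3.082: |R|=1.20602 >1
Stable set (-2.8889, 0).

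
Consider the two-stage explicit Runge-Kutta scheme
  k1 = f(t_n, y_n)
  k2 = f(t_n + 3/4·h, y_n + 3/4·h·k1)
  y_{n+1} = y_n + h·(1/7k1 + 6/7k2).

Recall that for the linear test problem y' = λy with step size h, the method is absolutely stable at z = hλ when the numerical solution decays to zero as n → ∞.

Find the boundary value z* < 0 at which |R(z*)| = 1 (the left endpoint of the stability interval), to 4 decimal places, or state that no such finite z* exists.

Set f=λy, z=hλ:
  k1=λy_n ⇒ h·k1=z·y_n;  k2=λ(1+3/4z)y_n ⇒ h·k2=z(1+3/4z)y_n
  y_{n+1}/y_n = 1 + 1/7z + 6/7z(1+3/4z) = 1 + z + 9/14z²
  R(z) = 1 + z + 9/14z².

Find x<0 with |R(x)|<1.
x=-0.87: |R|=0.6166
R=1: x+9/14x²=0 ⇒ x=−14/9=-1.5556; min R=1−1/(4·9/14)=0.6111>−1
Confirm numerically:
  x=-1.327: |R|=0.80503 <1
  x=-1.287: |R|=0.77781 <1
  x=-1.202: |R|=0.72680 <1
  x=-0.743: |R|=0.61189 <1
  x=-2.146: |R|=1.81456 >1
  x=-1.950: |R|=1.49446 >1
  x=-1.917: |R|=1.44543 >1
Stable set (-1.5556, 0).

left endpoint -1.5556.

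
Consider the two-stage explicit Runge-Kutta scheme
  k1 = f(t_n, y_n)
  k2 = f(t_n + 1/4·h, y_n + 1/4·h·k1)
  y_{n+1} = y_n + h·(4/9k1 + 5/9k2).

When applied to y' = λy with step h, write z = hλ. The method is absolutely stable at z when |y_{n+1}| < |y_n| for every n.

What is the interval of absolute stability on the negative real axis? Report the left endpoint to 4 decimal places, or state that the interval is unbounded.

(-7.2000, 0).

Set f=λy, z=hλ:
  k1=λy_n ⇒ h·k1=z·y_n;  k2=λ(1+1/4z)y_n ⇒ h·k2=z(1+1/4z)y_n
  y_{n+1}/y_n = 1 + 4/9z + 5/9z(1+1/4z) = 1 + z + 5/36z²
  Hence R(z) = 1 + z + 5/36z².

Find x<0 with |R(x)|<1.
x=-1.44: |R|=0.1520
R=1: x+5/36x²=0 ⇒ x=−36/5=-7.2000; min R=1−1/(4·5/36)=-0.8000>−1
Confirm numerically:
  x=-6.523: |R|=0.38666 <1
  x=-4.918: |R|=0.55873 <1
  x=-3.977: |R|=0.78026 <1
  x=-7.439: |R|=1.24693 >1
  x=-7.263: |R|=1.06355 >1
Stable set (-7.2000, 0).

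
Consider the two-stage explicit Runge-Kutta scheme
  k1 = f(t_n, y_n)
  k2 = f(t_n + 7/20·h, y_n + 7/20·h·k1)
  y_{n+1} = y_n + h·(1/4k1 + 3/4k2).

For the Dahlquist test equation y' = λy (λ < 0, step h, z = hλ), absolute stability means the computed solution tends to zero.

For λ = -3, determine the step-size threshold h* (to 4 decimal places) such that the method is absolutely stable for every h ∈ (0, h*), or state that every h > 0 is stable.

With y'=λy (z=hλ):
  k1=λy_n ⇒ h·k1=z·y_n;  k2=λ(1+7/20z)y_n ⇒ h·k2=z(1+7/20z)y_n
  y_{n+1}/y_n = 1 + 1/4z + 3/4z(1+7/20z) = 1 + z + 21/80z²
  R(z) = 1 + z + 21/80z².

Solve |R(x)|<1 on ℝ⁻.
x=-1.04: |R|=0.2439
R=1: x+21/80x²=0 ⇒ x=−80/21=-3.8095; min R=1−1/(4·21/80)=0.0476>−1
Confirm numerically:
  x=-3.106: |R|=0.42640 <1
  x=-2.732: |R|=0.22725 <1
  x=-2.567: |R|=0.16274 <1
  x=-4.214: |R|=1.44742 >1
  x=-4.135: |R|=1.35328 >1
  x=-3.844: |R|=1.03479 >1
Interval (-3.8095, 0).

(-3.8095,0); λ=-3 ⇒ h* = (80/21)/3 = 1.2698.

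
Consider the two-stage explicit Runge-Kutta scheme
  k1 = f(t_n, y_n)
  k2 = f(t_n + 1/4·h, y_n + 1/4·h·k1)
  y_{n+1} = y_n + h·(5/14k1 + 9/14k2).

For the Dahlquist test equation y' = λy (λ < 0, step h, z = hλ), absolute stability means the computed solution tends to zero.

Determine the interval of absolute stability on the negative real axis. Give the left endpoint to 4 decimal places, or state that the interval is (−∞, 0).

On y'=λy, z=hλ:
  k1=λy_n ⇒ h·k1=z·y_n;  k2=λ(1+1/4z)y_n ⇒ h·k2=z(1+1/4z)y_n
  y_{n+1}/y_n = 1 + 5/14z + 9/14z(1+1/4z) = 1 + z + 9/56z²
  so R(z) = 1 + z + 9/56z².

Boundary: |R(x)|=1, x<0.
x=-1.4: |R|=0.0850
R=1: x+9/56x²=0 ⇒ x=−56/9=-6.2222; min R=1−1/(4·9/56)=-0.5556>−1
Confirm numerically:
  x=-6.045: |R|=0.82783 <1
  x=-4.458: |R|=0.26400 <1
  x=-4.449: |R|=0.26789 <1
  x=-6.690: |R|=1.50294 >1
  x=-6.388: |R|=1.17019 >1
  x=-6.261: |R|=1.03902 >1
So |R|<1 on (-6.2222, 0).

(-6.2222, 0).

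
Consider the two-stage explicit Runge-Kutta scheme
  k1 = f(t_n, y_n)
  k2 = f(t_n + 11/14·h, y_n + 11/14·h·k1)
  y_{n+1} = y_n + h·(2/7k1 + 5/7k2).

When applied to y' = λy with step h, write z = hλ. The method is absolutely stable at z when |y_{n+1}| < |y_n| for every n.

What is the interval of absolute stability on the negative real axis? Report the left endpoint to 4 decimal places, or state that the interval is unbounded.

(-1.7818, 0).

Test eqn y'=λy, z=hλ:
  k1=λy_n ⇒ h·k1=z·y_n;  k2=λ(1+11/14z)y_n ⇒ h·k2=z(1+11/14z)y_n
  y_{n+1}/y_n = 1 + 2/7z + 5/7z(1+11/14z) = 1 + z + 55/98z²
  R(z) = 1 + z + 55/98z².

Need |R(x)|<1, x<0.
x=-0.79: |R|=0.5603
R=1: x+55/98x²=0 ⇒ x=−98/55=-1.7818; min R=1−1/(4·55/98)=0.5545>−1
Confirm numerically:
  x=-1.533: |R|=0.78593 <1
  x=-1.118: |R|=0.58349 <1
  x=-1.018: |R|=0.56361 <1
  x=-2.317: |R|=1.69593 >1
  x=-2.194: |R|=1.50753 >1
  x=-1.806: |R|=1.02451 >1
So |R|<1 on (-1.7818, 0).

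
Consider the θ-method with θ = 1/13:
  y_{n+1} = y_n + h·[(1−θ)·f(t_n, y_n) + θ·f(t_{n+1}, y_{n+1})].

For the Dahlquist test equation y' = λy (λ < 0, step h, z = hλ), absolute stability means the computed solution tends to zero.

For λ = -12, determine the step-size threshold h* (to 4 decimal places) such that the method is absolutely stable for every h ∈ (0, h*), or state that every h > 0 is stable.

Test eqn y'=λy, z=hλ:
  y_{n+1} = y_n + z·[12/13·y_n + 1/13·y_{n+1}] ⇒ (1 − 1/13z)y_{n+1} = (1 + 12/13z)y_n
  ⇒ R(z) = (1 + 12/13z)/(1 − 1/13z).

Need |R(x)|<1, x<0.
x=-0.48: |R|=0.5371
R=−1: 1+12/13x = −1+1/13x ⇒ -11/13x=2 ⇒ x=2/(-11/13)=-2.3636
Confirm numerically:
  x=-1.760: |R|=0.55014 <1
  x=-1.524: |R|=0.36409 <1
  x=-1.506: |R|=0.34965 <1
  x=-2.760: |R|=1.27665 >1
  x=-2.440: |R|=1.05440 >1
  x=-2.392: |R|=1.02027 >1
Interval (-2.3636, 0).

(-2.3636,0); λ=-12 ⇒ h* = (26/11)/12 = 0.1970.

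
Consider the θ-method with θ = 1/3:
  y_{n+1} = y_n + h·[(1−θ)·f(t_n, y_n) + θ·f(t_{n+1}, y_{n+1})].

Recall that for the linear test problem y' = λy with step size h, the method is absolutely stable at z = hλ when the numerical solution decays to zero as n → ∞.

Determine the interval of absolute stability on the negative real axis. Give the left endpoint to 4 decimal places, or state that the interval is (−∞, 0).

With y'=λy (z=hλ):
  y_{n+1} = y_n + z·[2/3·y_n + 1/3·y_{n+1}] ⇒ (1 − 1/3z)y_{n+1} = (1 + 2/3z)y_n
  so R(z) = (1 + 2/3z)/(1 − 1/3z).

Solve |R(x)|<1 on ℝ⁻.
x=-1.09: |R|=0.2005
R=−1: 1+2/3x = −1+1/3x ⇒ -1/3x=2 ⇒ x=2/(-1/3)=-6.0000
Confirm numerically:
  x=-5.615: |R|=0.95531 <1
  x=-4.179: |R|=0.74634 <1
  x=-3.305: |R|=0.57256 <1
  x=-2.653: |R|=0.40792 <1
  x=-6.539: |R|=1.05650 >1
  x=-6.525: |R|=1.05512 >1
Interval (-6.0000, 0).

(-6.0000, 0).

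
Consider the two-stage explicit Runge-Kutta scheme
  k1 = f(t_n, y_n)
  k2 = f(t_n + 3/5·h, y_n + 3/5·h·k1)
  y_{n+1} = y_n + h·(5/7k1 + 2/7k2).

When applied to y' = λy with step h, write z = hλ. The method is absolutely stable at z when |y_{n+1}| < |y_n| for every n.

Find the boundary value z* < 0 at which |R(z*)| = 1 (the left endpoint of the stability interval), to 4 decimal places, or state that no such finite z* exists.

Test eqn y'=λy, z=hλ:
  k1=λy_n ⇒ h·k1=z·y_n;  k2=λ(1+3/5z)y_n ⇒ h·k2=z(1+3/5z)y_n
  y_{n+1}/y_n = 1 + 5/7z + 2/7z(1+3/5z) = 1 + z + 6/35z²
  R(z) = 1 + z + 6/35z².

Boundary: |R(x)|=1, x<0.
x=-0.66: |R|=0.4147
R=1: x+6/35x²=0 ⇒ x=−35/6=-5.8333; min R=1−1/(4·6/35)=-0.4583>−1
Confirm numerically:
  x=-5.527: |R|=0.70975 <1
  x=-5.027: |R|=0.30512 <1
  x=-3.955: |R|=0.27351 <1
  x=-6.268: |R|=1.46706 >1
  x=-6.038: |R|=1.21185 >1
  x=-5.982: |R|=1.15246 >1
So |R|<1 on (-5.8333, 0).

z* = -5.8333.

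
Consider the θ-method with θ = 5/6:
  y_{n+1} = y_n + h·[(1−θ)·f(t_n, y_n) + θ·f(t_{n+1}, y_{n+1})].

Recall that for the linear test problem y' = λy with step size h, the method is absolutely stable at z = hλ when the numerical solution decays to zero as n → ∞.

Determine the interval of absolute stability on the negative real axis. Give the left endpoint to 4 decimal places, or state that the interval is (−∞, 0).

(−∞, 0) — no finite endpoint.

Test eqn y'=λy, z=hλ:
  y_{n+1} = y_n + z·[1/6·y_n + 5/6·y_{n+1}] ⇒ (1 − 5/6z)y_{n+1} = (1 + 1/6z)y_n
  R(z) = (1 + 1/6z)/(1 − 5/6z).

Boundary: |R(x)|=1, x<0.
x=-0.6: |R|=0.6000
x=-2: |R|=0.2500
x=-10: |R|=0.0714
x=-100: |R|=0.1858
θ=5/6≥1/2 ⇒ |1+1/6x|<|1−5/6x| ∀x<0 ⇒ stable on all of ℝ⁻.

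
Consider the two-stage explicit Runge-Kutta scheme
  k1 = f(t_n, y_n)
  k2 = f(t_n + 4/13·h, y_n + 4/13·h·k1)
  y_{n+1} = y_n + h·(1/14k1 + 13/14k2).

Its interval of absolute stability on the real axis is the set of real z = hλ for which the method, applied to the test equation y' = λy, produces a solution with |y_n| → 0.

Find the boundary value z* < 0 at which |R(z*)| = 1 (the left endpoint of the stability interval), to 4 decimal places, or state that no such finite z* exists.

Test eqn y'=λy, z=hλ:
  k1=λy_n ⇒ h·k1=z·y_n;  k2=λ(1+4/13z)y_n ⇒ h·k2=z(1+4/13z)y_n
  y_{n+1}/y_n = 1 + 1/14z + 13/14z(1+4/13z) = 1 + z + 2/7z²
  R(z) = 1 + z + 2/7z².

Find x<0 with |R(x)|<1.
x=-1.13: |R|=0.2348
R=1: x+2/7x²=0 ⇒ x=−7/2=-3.5000; min R=1−1/(4·2/7)=0.1250>−1
Confirm numerically:
  x=-1.770: |R|=0.12511 <1
  x=-1.542: |R|=0.13736 <1
  x=-1.478: |R|=0.14614 <1
  x=-3.910: |R|=1.45803 >1
  x=-3.885: |R|=1.42735 >1
So |R|<1 on (-3.5000, 0).

z* = -3.5000.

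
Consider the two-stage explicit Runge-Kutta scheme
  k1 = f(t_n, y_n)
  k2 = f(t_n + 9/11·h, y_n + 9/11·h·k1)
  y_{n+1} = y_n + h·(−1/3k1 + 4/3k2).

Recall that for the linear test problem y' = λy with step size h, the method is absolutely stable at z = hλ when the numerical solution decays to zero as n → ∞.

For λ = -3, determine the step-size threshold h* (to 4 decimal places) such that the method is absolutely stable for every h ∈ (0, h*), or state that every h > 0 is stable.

(-0.9167,0); λ=-3 ⇒ h* = (11/12)/3 = 0.3056.

Set f=λy, z=hλ:
  k1=λy_n ⇒ h·k1=z·y_n;  k2=λ(1+9/11z)y_n ⇒ h·k2=z(1+9/11z)y_n
  y_{n+1}/y_n = 1 − 1/3z + 4/3z(1+9/11z) = 1 + z + 12/11z²
  ⇒ R(z) = 1 + z + 12/11z².

Boundary: |R(x)|=1, x<0.
x=-0.68: |R|=0.8244
R=1: x+12/11x²=0 ⇒ x=−11/12=-0.9167; min R=1−1/(4·12/11)=0.7708>−1
Confirm numerically:
  x=-0.546: |R|=0.77922 <1
  x=-0.539: |R|=0.77793 <1
  x=-0.494: |R|=0.77222 <1
  x=-1.262: |R|=1.47543 >1
  x=-1.133: |R|=1.26739 >1
  x=-0.940: |R|=1.02393 >1
So |R|<1 on (-0.9167, 0).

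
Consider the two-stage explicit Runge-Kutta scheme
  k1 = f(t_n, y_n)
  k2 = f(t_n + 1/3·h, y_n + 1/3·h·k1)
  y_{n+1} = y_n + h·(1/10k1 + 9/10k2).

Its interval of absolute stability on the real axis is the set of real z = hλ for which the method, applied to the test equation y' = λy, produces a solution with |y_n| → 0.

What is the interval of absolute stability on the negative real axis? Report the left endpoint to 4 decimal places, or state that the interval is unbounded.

Set f=λy, z=hλ:
  k1=λy_n ⇒ h·k1=z·y_n;  k2=λ(1+1/3z)y_n ⇒ h·k2=z(1+1/3z)y_n
  y_{n+1}/y_n = 1 + 1/10z + 9/10z(1+1/3z) = 1 + z + 3/10z²
  so R(z) = 1 + z + 3/10z².

Find x<0 with |R(x)|<1.
x=-1.47: |R|=0.1783
R=1: x+3/10x²=0 ⇒ x=−10/3=-3.3333; min R=1−1/(4·3/10)=0.1667>−1
Confirm numerically:
  x=-2.459: |R|=0.35500 <1
  x=-1.824: |R|=0.17409 <1
  x=-1.441: |R|=0.18194 <1
  x=-1.358: |R|=0.19525 <1
  x=-3.500: |R|=1.17500 >1
  x=-3.424: |R|=1.09313 >1
Stable set (-3.3333, 0).

z∈(-3.3333,0).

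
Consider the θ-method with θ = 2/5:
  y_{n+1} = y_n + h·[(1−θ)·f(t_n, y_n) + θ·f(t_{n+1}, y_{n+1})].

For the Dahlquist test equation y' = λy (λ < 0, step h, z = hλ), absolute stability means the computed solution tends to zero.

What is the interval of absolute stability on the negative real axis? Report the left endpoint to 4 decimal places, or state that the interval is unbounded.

On y'=λy, z=hλ:
  y_{n+1} = y_n + z·[3/5·y_n + 2/5·y_{n+1}] ⇒ (1 − 2/5z)y_{n+1} = (1 + 3/5z)y_n
  Hence R(z) = (1 + 3/5z)/(1 − 2/5z).

Need |R(x)|<1, x<0.
x=-1.01: |R|=0.2806
R=−1: 1+3/5x = −1+2/5x ⇒ -1/5x=2 ⇒ x=2/(-1/5)=-10.0000
Confirm numerically:
  x=-9.734: |R|=0.98913 <1
  x=-8.854: |R|=0.94953 <1
  x=-8.776: |R|=0.94573 <1
  x=-7.396: |R|=0.86843 <1
  x=-10.508: |R|=1.01953 >1
  x=-10.375: |R|=1.01456 >1
  x=-10.313: |R|=1.01221 >1
So |R|<1 on (-10.0000, 0).

(-10.0000, 0).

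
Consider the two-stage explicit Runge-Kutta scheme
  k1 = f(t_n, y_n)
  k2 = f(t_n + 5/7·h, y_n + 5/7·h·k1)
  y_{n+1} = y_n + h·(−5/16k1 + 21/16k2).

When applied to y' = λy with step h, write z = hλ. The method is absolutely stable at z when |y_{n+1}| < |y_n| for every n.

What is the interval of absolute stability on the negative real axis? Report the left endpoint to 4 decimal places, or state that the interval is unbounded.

z∈(-1.0667,0).

With y'=λy (z=hλ):
  k1=λy_n ⇒ h·k1=z·y_n;  k2=λ(1+5/7z)y_n ⇒ h·k2=z(1+5/7z)y_n
  y_{n+1}/y_n = 1 − 5/16z + 21/16z(1+5/7z) = 1 + z + 15/16z²
  ⇒ R(z) = 1 + z + 15/16z².

Solve |R(x)|<1 on ℝ⁻.
x=-1.28: |R|=1.2560
R=1: x+15/16x²=0 ⇒ x=−16/15=-1.0667; min R=1−1/(4·15/16)=0.7333>−1
Confirm numerically:
  x=-0.964: |R|=0.90721 <1
  x=-0.754: |R|=0.77898 <1
  x=-0.656: |R|=0.74744 <1
  x=-0.635: |R|=0.74302 <1
  x=-1.531: |R|=1.66646 >1
  x=-1.389: |R|=1.41974 >1
Interval (-1.0667, 0).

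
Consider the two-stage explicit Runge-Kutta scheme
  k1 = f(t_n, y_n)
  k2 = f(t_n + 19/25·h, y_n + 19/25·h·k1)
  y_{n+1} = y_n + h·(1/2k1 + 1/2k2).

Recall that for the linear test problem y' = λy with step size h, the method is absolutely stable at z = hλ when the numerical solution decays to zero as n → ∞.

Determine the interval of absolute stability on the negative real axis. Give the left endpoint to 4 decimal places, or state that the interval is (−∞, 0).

(-2.6316, 0).

On y'=λy, z=hλ:
  k1=λy_n ⇒ h·k1=z·y_n;  k2=λ(1+19/25z)y_n ⇒ h·k2=z(1+19/25z)y_n
  y_{n+1}/y_n = 1 + 1/2z + 1/2z(1+19/25z) = 1 + z + 19/50z²
  ⇒ R(z) = 1 + z + 19/50z².

Boundary: |R(x)|=1, x<0.
x=-1.09: |R|=0.3615
R=1: x+19/50x²=0 ⇒ x=−50/19=-2.6316; min R=1−1/(4·19/50)=0.3421>−1
Confirm numerically:
  x=-2.586: |R|=0.95521 <1
  x=-1.975: |R|=0.50724 <1
  x=-1.320: |R|=0.34211 <1
  x=-1.204: |R|=0.34685 <1
  x=-3.188: |R|=1.67407 >1
  x=-2.961: |R|=1.37066 >1
So |R|<1 on (-2.6316, 0).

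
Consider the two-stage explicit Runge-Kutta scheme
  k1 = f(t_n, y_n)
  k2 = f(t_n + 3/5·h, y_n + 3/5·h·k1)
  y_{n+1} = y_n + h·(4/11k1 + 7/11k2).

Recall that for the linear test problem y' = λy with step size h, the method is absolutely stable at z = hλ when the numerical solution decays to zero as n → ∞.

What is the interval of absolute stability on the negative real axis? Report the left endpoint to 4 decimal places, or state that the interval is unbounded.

z∈(-2.6190,0).

With y'=λy (z=hλ):
  k1=λy_n ⇒ h·k1=z·y_n;  k2=λ(1+3/5z)y_n ⇒ h·k2=z(1+3/5z)y_n
  y_{n+1}/y_n = 1 + 4/11z + 7/11z(1+3/5z) = 1 + z + 21/55z²
  so R(z) = 1 + z + 21/55z².

Need |R(x)|<1, x<0.
x=-1.39: |R|=0.3477
R=1: x+21/55x²=0 ⇒ x=−55/21=-2.6190; min R=1−1/(4·21/55)=0.3452>−1
Confirm numerically:
  x=-2.425: |R|=0.82033 <1
  x=-2.115: |R|=0.59296 <1
  x=-2.057: |R|=0.55857 <1
  x=-1.845: |R|=0.45472 <1
  x=-3.087: |R|=1.55156 >1
  x=-2.763: |R|=1.15186 >1
  x=-2.646: |R|=1.02723 >1
Interval (-2.6190, 0).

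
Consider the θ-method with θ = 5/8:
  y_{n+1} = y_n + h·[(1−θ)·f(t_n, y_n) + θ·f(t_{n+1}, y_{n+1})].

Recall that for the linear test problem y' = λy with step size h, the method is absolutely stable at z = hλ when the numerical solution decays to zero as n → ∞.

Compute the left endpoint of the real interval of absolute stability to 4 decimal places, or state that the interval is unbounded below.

unbounded; (−∞, 0).

Set f=λy, z=hλ:
  y_{n+1} = y_n + z·[3/8·y_n + 5/8·y_{n+1}] ⇒ (1 − 5/8z)y_{n+1} = (1 + 3/8z)y_n
  Hence R(z) = (1 + 3/8z)/(1 − 5/8z).

Find x<0 with |R(x)|<1.
x=-1.14: |R|=0.3343
x=-2: |R|=0.1111
x=-10: |R|=0.3793
x=-100: |R|=0.5748
θ=5/8≥1/2 ⇒ |1+3/8x|<|1−5/8x| ∀x<0 ⇒ interval (−∞,0).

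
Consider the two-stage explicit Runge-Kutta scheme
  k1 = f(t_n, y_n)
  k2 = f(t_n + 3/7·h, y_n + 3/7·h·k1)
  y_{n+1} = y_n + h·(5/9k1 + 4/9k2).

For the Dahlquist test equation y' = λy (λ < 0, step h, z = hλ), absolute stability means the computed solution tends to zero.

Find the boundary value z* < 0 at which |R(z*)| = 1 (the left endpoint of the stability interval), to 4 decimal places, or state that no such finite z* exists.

left endpoint -5.2500.

Set f=λy, z=hλ:
  k1=λy_n ⇒ h·k1=z·y_n;  k2=λ(1+3/7z)y_n ⇒ h·k2=z(1+3/7z)y_n
  y_{n+1}/y_n = 1 + 5/9z + 4/9z(1+3/7z) = 1 + z + 4/21z²
  ⇒ R(z) = 1 + z + 4/21z².

Find x<0 with |R(x)|<1.
x=-1.33: |R|=0.0069
R=1: x+4/21x²=0 ⇒ x=−21/4=-5.2500; min R=1−1/(4·4/21)=-0.3125>−1
Confirm numerically:
  x=-2.654: |R|=0.31234 <1
  x=-2.647: |R|=0.31241 <1
  x=-2.491: |R|=0.30908 <1
  x=-2.297: |R|=0.29201 <1
  x=-5.695: |R|=1.48272 >1
  x=-5.628: |R|=1.40522 >1
  x=-5.495: |R|=1.25643 >1
Stable set (-5.2500, 0).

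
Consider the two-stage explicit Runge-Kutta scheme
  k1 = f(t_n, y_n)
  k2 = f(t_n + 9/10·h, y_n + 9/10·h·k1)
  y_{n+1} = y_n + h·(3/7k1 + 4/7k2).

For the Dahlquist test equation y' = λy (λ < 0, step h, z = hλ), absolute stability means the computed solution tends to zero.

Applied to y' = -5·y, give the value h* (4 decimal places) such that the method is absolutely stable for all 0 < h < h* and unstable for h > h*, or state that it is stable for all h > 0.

Set f=λy, z=hλ:
  k1=λy_n ⇒ h·k1=z·y_n;  k2=λ(1+9/10z)y_n ⇒ h·k2=z(1+9/10z)y_n
  y_{n+1}/y_n = 1 + 3/7z + 4/7z(1+9/10z) = 1 + z + 18/35z²
  Hence R(z) = 1 + z + 18/35z².

Need |R(x)|<1, x<0.
x=-0.31: |R|=0.7394
R=1: x+18/35x²=0 ⇒ x=−35/18=-1.9444; min R=1−1/(4·18/35)=0.5139>−1
Confirm numerically:
  x=-1.754: |R|=0.82821 <1
  x=-1.593: |R|=0.71208 <1
  x=-1.295: |R|=0.56747 <1
  x=-2.258: |R|=1.36412 >1
  x=-2.226: |R|=1.32232 >1
  x=-2.138: |R|=1.21282 >1
Interval (-1.9444, 0).

(-1.9444,0); λ=-5 ⇒ h* = (35/18)/5 = 0.3889.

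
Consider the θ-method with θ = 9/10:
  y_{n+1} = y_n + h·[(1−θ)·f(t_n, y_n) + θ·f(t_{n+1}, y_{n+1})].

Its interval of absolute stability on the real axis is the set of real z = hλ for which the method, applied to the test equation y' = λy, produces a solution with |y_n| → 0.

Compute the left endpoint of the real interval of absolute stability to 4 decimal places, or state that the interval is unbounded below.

unbounded; (−∞, 0).

Test eqn y'=λy, z=hλ:
  y_{n+1} = y_n + z·[1/10·y_n + 9/10·y_{n+1}] ⇒ (1 − 9/10z)y_{n+1} = (1 + 1/10z)y_n
  so R(z) = (1 + 1/10z)/(1 − 9/10z).

Solve |R(x)|<1 on ℝ⁻.
x=-0.91: |R|=0.4997
x=-2: |R|=0.2857
x=-10: |R|=0.0000
x=-100: |R|=0.0989
θ=9/10≥1/2 ⇒ |1+1/10x|<|1−9/10x| ∀x<0 ⇒ unbounded interval.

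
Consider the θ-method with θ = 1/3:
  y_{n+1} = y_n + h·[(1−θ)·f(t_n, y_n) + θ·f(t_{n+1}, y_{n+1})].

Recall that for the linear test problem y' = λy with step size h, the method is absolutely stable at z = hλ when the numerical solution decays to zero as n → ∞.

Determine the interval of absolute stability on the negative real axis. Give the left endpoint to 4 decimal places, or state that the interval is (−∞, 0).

On y'=λy, z=hλ:
  y_{n+1} = y_n + z·[2/3·y_n + 1/3·y_{n+1}] ⇒ (1 − 1/3z)y_{n+1} = (1 + 2/3z)y_n
  so R(z) = (1 + 2/3z)/(1 − 1/3z).

Need |R(x)|<1, x<0.
x=-0.76: |R|=0.3936
R=−1: 1+2/3x = −1+1/3x ⇒ -1/3x=2 ⇒ x=2/(-1/3)=-6.0000
Confirm numerically:
  x=-5.507: |R|=0.94205 <1
  x=-4.663: |R|=0.82553 <1
  x=-2.523: |R|=0.37045 <1
  x=-6.352: |R|=1.03764 >1
  x=-6.259: |R|=1.02797 >1
  x=-6.120: |R|=1.01316 >1
Interval (-6.0000, 0).

(-6.0000, 0).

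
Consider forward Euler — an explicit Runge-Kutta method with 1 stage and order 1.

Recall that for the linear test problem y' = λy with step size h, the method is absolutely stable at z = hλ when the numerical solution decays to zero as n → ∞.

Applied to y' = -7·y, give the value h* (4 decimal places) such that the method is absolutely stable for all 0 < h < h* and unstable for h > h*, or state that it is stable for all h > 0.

On y'=λy, z=hλ:
  order 1, 1-stage ⇒ R(z)=1+z
  (e.g. R(-0.78)=0.22000, |R|=0.22000)

Need |R(x)|<1, x<0.
x=-0.78: |R|=0.2200
|R(-2.35)|=1.3500 |R(-1.23)|=0.2300 |R(-0.62)|=0.3800
Bisect:
  x_lo=-2.3835 |R|=1.3835  x_hi=-0.3010 |R|=0.6990
  mid=-1.34227 |R|=0.34227 →hi
  mid=-1.86290 |R|=0.86290 →hi
  mid=-2.12322 |R|=1.12322 →lo
  mid=-1.99306 |R|=0.99306 →hi
  mid=-2.05814 |R|=1.05814 →lo
  mid=-2.02560 |R|=1.02560 →lo
  mid=-2.00933 |R|=1.00933 →lo
  mid=-2.00120 |R|=1.00120 →lo
  mid=-1.99713 |R|=0.99713 →hi
  ...
  [-2.00005,-1.99993] ⇒ x*=-2.0000
Interval (-2.0000, 0).

(-2.0000,0); λ=-7 ⇒ h* = 0.2857.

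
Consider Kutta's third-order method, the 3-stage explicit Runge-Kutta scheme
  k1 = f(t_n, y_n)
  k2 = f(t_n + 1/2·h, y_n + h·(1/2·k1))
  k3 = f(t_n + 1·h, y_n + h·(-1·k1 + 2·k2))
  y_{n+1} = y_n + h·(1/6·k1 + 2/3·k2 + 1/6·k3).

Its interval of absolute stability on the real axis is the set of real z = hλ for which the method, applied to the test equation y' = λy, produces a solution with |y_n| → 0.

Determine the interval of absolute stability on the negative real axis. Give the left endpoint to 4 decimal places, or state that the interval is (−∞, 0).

z∈(-2.5127,0).

Test eqn y'=λy, z=hλ:
  order 3, 3-stage ⇒ R(z)=1+z+z^2/2+z^3/6
  (e.g. R(-0.65)=0.51548, |R|=0.51548)

Solve |R(x)|<1 on ℝ⁻.
x=-0.65: |R|=0.5155
|R(-1.88)|=0.2202 |R(-1.8)|=0.1520 |R(-1.64)|=0.0304
Bisect:
  x_lo=-2.9083 |R|=1.7791  x_hi=-0.3603 |R|=0.6968
  mid=-1.63434 |R|=0.02638 →hi
  mid=-2.27134 |R|=0.64481 →hi
  mid=-2.58984 |R|=1.13133 →lo
  mid=-2.43059 |R|=0.86993 →hi
  mid=-2.51021 |R|=0.99584 →hi
  mid=-2.55002 |R|=1.06235 →lo
  mid=-2.53012 |R|=1.02879 →lo
  mid=-2.52017 |R|=1.01224 →lo
  mid=-2.51519 |R|=1.00402 →lo
  mid=-2.51270 |R|=0.99993 →hi
  ...
  [-2.51286,-2.51270] ⇒ x*=-2.5127
Interval (-2.5127, 0).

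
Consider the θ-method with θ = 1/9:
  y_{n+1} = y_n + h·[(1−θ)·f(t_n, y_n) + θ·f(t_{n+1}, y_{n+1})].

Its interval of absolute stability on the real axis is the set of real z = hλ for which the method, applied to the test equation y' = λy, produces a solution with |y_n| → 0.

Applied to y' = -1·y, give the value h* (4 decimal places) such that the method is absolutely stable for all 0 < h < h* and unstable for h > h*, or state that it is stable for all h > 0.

Test eqn y'=λy, z=hλ:
  y_{n+1} = y_n + z·[8/9·y_n + 1/9·y_{n+1}] ⇒ (1 − 1/9z)y_{n+1} = (1 + 8/9z)y_n
  so R(z) = (1 + 8/9z)/(1 − 1/9z).

Solve |R(x)|<1 on ℝ⁻.
x=-1.79: |R|=0.4930
R=−1: 1+8/9x = −1+1/9x ⇒ -7/9x=2 ⇒ x=2/(-7/9)=-2.5714
Confirm numerically:
  x=-2.148: |R|=0.73412 <1
  x=-2.092: |R|=0.69744 <1
  x=-1.821: |R|=0.51456 <1
  x=-3.141: |R|=1.32839 >1
  x=-3.101: |R|=1.30634 >1
  x=-3.065: |R|=1.28637 >1
So |R|<1 on (-2.5714, 0).

(-2.5714,0); λ=-1 ⇒ h* = (18/7)/1 = 2.5714.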